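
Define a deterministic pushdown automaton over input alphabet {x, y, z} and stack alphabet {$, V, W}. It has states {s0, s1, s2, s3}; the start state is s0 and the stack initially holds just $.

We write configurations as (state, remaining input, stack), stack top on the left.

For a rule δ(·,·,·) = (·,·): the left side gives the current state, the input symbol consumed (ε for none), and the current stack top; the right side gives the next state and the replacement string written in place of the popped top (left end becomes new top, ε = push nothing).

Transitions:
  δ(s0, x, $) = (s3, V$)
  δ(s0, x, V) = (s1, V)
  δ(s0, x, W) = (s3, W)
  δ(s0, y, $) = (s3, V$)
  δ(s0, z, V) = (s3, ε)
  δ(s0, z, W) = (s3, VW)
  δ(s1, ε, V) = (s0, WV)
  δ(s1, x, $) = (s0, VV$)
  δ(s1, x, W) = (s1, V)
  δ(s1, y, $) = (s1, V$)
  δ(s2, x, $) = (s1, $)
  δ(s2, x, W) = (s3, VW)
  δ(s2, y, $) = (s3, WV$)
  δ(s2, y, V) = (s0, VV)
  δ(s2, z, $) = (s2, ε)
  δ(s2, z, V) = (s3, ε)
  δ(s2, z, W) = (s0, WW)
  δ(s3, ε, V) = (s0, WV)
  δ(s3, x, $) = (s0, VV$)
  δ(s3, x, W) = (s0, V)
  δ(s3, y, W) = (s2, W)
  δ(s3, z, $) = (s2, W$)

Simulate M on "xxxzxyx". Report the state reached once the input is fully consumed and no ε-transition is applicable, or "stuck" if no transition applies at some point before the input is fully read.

(s0, xxxzxyx, $) ⊢ (s3, xxzxyx, V$) ⊢ (s0, xxzxyx, WV$) ⊢ (s3, xzxyx, WV$) ⊢ (s0, zxyx, VV$) ⊢ (s3, xyx, V$) ⊢ (s0, xyx, WV$) ⊢ (s3, yx, WV$) ⊢ (s2, x, WV$) ⊢ (s3, ε, VWV$) ⊢ (s0, ε, WVWV$)
All input consumed; M is in state s0.

s0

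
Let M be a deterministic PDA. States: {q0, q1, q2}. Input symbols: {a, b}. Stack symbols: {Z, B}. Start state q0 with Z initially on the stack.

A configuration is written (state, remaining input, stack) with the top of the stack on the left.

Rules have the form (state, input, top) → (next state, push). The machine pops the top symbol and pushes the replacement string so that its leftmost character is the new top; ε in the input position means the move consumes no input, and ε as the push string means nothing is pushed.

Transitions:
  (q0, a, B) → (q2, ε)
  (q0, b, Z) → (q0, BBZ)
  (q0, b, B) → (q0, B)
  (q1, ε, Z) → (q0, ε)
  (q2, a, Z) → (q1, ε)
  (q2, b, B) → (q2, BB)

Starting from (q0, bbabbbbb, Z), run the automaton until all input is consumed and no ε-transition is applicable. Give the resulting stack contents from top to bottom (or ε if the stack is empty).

BBBBBBZ

(q0, bbabbbbb, Z)
  read b, top Z: go to q0, push BBZ → (q0, babbbbb, BBZ)
  read b, top B: go to q0, push B → (q0, abbbbb, BBZ)
  read a, top B: go to q2, push ε → (q2, bbbbb, BZ)
  read b, top B: go to q2, push BB → (q2, bbbb, BBZ)
  read b, top B: go to q2, push BB → (q2, bbb, BBBZ)
  read b, top B: go to q2, push BB → (q2, bb, BBBBZ)
  read b, top B: go to q2, push BB → (q2, b, BBBBBZ)
  read b, top B: go to q2, push BB → (q2, ε, BBBBBBZ)
All input consumed in state q2 with stack BBBBBBZ.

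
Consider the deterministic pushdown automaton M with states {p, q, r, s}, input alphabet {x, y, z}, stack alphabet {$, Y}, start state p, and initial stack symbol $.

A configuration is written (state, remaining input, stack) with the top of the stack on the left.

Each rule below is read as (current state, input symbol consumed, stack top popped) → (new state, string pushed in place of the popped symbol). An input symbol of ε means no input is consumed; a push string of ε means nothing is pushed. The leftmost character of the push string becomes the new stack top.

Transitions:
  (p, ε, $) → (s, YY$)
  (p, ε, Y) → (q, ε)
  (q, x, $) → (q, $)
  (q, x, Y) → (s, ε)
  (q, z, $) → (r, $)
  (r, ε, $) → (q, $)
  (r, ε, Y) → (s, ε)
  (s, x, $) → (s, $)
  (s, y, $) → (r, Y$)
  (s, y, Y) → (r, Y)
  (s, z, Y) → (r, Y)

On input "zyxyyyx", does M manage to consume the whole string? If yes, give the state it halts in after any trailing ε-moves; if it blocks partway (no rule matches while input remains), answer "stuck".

(p, zyxyyyx, $)
  ε-move, top $: go to s, push YY$ → (s, zyxyyyx, YY$)
  read z, top Y: go to r, push Y → (r, yxyyyx, YY$)
  ε-move, top Y: go to s, push ε → (s, yxyyyx, Y$)
  read y, top Y: go to r, push Y → (r, xyyyx, Y$)
  ε-move, top Y: go to s, push ε → (s, xyyyx, $)
  read x, top $: go to s, push $ → (s, yyyx, $)
  read y, top $: go to r, push Y$ → (r, yyx, Y$)
  ε-move, top Y: go to s, push ε → (s, yyx, $)
  read y, top $: go to r, push Y$ → (r, yx, Y$)
  ε-move, top Y: go to s, push ε → (s, yx, $)
  read y, top $: go to r, push Y$ → (r, x, Y$)
  ε-move, top Y: go to s, push ε → (s, x, $)
  read x, top $: go to s, push $ → (s, ε, $)
All input consumed; M is in state s.

s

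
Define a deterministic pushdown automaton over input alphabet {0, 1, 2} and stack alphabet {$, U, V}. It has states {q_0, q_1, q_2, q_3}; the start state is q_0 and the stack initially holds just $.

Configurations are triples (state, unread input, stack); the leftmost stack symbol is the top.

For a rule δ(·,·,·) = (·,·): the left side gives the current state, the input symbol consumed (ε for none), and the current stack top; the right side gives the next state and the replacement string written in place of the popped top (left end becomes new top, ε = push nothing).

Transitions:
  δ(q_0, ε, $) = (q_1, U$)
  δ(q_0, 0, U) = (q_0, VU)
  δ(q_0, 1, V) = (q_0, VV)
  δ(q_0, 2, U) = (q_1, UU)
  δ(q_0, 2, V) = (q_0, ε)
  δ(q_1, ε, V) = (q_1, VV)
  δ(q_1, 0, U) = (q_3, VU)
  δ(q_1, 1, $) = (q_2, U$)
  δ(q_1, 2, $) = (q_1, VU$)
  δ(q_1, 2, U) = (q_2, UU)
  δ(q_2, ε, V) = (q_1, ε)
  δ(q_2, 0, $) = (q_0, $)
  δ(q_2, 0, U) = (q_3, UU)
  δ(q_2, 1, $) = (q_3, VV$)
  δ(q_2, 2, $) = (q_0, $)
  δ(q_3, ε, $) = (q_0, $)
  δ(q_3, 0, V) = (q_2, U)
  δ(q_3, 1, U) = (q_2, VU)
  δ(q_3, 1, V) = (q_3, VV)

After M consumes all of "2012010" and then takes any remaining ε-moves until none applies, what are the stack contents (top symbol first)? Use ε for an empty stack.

VUUUUU$

(q_0, 2012010, $)
  ε-move, top $: go to q_1, push U$ → (q_1, 2012010, U$)
  read 2, top U: go to q_2, push UU → (q_2, 012010, UU$)
  read 0, top U: go to q_3, push UU → (q_3, 12010, UUU$)
  read 1, top U: go to q_2, push VU → (q_2, 2010, VUUU$)
  ε-move, top V: go to q_1, push ε → (q_1, 2010, UUU$)
  read 2, top U: go to q_2, push UU → (q_2, 010, UUUU$)
  read 0, top U: go to q_3, push UU → (q_3, 10, UUUUU$)
  read 1, top U: go to q_2, push VU → (q_2, 0, VUUUUU$)
  ε-move, top V: go to q_1, push ε → (q_1, 0, UUUUU$)
  read 0, top U: go to q_3, push VU → (q_3, ε, VUUUUU$)
All input consumed in state q_3 with stack VUUUUU$.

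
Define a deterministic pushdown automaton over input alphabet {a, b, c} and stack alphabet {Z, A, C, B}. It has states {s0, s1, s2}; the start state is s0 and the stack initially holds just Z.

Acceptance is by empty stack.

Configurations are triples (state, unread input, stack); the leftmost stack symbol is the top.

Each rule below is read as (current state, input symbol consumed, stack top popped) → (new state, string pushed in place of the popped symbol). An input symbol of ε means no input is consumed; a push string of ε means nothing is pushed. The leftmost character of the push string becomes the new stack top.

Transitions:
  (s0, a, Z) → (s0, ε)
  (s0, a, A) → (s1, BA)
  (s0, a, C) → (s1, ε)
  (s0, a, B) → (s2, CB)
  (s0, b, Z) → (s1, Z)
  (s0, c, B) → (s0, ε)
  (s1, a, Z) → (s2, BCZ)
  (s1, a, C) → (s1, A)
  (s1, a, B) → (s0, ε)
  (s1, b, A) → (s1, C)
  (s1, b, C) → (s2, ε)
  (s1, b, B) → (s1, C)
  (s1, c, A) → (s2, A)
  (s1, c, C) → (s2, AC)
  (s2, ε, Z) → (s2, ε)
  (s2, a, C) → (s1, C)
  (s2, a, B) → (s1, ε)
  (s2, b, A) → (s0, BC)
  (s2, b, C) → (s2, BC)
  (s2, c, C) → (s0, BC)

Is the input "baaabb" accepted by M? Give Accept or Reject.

(s0, baaabb, Z)
  read b, top Z: go to s1, push Z → (s1, aaabb, Z)
  read a, top Z: go to s2, push BCZ → (s2, aabb, BCZ)
  read a, top B: go to s1, push ε → (s1, abb, CZ)
  read a, top C: go to s1, push A → (s1, bb, AZ)
  read b, top A: go to s1, push C → (s1, b, CZ)
  read b, top C: go to s2, push ε → (s2, ε, Z)
  ε-move, top Z: go to s2, push ε → (s2, ε, ε)
All input consumed and the stack is empty.

Accept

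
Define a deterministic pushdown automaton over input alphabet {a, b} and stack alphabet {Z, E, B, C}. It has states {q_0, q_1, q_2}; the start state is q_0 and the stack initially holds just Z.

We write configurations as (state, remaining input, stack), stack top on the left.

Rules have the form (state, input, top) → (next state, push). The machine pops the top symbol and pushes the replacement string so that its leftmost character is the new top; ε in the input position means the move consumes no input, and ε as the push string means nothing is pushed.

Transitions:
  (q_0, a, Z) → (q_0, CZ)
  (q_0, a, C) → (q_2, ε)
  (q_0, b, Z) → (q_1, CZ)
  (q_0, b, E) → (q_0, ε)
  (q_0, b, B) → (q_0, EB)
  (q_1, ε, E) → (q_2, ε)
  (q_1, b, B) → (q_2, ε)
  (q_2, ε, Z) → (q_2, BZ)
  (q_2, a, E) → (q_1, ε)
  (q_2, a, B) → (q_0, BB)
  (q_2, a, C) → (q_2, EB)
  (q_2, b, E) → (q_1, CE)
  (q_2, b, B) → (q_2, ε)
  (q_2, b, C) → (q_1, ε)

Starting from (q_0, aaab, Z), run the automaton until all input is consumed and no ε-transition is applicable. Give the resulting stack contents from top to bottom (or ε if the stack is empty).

(q_0, aaab, Z)
  read a, top Z: go to q_0, push CZ → (q_0, aab, CZ)
  read a, top C: go to q_2, push ε → (q_2, ab, Z)
  ε-move, top Z: go to q_2, push BZ → (q_2, ab, BZ)
  read a, top B: go to q_0, push BB → (q_0, b, BBZ)
  read b, top B: go to q_0, push EB → (q_0, ε, EBBZ)
All input consumed in state q_0 with stack EBBZ.

EBBZ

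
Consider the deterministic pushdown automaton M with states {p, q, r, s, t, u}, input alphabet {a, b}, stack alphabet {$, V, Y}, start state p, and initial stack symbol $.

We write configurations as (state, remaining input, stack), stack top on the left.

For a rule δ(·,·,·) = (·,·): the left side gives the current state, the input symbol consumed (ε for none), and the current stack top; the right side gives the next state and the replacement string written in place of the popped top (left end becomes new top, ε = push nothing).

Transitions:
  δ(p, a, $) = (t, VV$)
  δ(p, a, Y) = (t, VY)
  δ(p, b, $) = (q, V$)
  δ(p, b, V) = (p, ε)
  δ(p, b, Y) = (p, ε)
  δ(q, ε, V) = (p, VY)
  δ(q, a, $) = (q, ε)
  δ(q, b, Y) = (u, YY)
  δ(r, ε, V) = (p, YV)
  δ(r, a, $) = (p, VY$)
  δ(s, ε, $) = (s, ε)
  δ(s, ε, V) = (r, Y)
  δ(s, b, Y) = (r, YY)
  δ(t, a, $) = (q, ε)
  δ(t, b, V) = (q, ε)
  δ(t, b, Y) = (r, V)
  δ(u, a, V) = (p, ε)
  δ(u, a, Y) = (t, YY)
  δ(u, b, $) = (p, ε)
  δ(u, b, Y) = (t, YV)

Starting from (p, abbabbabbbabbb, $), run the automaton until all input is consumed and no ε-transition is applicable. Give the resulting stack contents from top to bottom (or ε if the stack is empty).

(p, abbabbabbbabbb, $)
  read a, top $: go to t, push VV$ → (t, bbabbabbbabbb, VV$)
  read b, top V: go to q, push ε → (q, babbabbbabbb, V$)
  ε-move, top V: go to p, push VY → (p, babbabbbabbb, VY$)
  read b, top V: go to p, push ε → (p, abbabbbabbb, Y$)
  read a, top Y: go to t, push VY → (t, bbabbbabbb, VY$)
  read b, top V: go to q, push ε → (q, babbbabbb, Y$)
  read b, top Y: go to u, push YY → (u, abbbabbb, YY$)
  read a, top Y: go to t, push YY → (t, bbbabbb, YYY$)
  read b, top Y: go to r, push V → (r, bbabbb, VYY$)
  ε-move, top V: go to p, push YV → (p, bbabbb, YVYY$)
  read b, top Y: go to p, push ε → (p, babbb, VYY$)
  read b, top V: go to p, push ε → (p, abbb, YY$)
  read a, top Y: go to t, push VY → (t, bbb, VYY$)
  read b, top V: go to q, push ε → (q, bb, YY$)
  read b, top Y: go to u, push YY → (u, b, YYY$)
  read b, top Y: go to t, push YV → (t, ε, YVYY$)
All input consumed in state t with stack YVYY$.

YVYY$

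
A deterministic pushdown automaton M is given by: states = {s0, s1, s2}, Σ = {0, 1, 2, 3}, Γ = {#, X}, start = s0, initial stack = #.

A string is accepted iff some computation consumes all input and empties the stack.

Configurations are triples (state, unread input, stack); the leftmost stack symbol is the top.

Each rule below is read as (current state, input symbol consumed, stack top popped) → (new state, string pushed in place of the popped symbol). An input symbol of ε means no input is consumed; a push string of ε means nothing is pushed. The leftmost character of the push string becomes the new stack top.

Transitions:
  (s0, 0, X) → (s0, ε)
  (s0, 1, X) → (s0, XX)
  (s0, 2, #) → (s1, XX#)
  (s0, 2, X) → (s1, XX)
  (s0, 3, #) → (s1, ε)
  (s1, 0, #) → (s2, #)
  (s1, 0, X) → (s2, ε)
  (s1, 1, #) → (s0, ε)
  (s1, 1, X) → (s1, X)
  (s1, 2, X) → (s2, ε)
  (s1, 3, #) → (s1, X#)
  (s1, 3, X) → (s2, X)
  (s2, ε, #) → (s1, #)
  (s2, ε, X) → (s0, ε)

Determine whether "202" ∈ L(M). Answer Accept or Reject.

Reject

(s0, 202, #)
  read 2, top #: go to s1, push XX# → (s1, 02, XX#)
  read 0, top X: go to s2, push ε → (s2, 2, X#)
  ε-move, top X: go to s0, push ε → (s0, 2, #)
  read 2, top #: go to s1, push XX# → (s1, ε, XX#)
All input consumed; stack is XX#, not empty, and no further ε-move applies.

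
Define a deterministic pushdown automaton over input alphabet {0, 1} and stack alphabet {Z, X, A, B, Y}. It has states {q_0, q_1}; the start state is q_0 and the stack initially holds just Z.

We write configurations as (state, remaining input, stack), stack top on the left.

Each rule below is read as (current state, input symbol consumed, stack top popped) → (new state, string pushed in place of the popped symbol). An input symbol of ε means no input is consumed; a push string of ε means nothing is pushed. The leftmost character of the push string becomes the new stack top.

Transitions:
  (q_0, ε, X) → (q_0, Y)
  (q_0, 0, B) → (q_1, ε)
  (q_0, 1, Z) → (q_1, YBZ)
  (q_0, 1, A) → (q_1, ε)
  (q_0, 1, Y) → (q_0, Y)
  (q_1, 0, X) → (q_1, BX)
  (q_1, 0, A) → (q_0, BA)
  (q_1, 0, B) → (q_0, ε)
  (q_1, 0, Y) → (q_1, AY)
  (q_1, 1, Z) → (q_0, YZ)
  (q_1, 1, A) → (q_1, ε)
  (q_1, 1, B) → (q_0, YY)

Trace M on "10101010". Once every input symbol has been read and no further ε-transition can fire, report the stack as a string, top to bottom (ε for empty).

(q_0, 10101010, Z)
  read 1, top Z: go to q_1, push YBZ → (q_1, 0101010, YBZ)
  read 0, top Y: go to q_1, push AY → (q_1, 101010, AYBZ)
  read 1, top A: go to q_1, push ε → (q_1, 01010, YBZ)
  read 0, top Y: go to q_1, push AY → (q_1, 1010, AYBZ)
  read 1, top A: go to q_1, push ε → (q_1, 010, YBZ)
  read 0, top Y: go to q_1, push AY → (q_1, 10, AYBZ)
  read 1, top A: go to q_1, push ε → (q_1, 0, YBZ)
  read 0, top Y: go to q_1, push AY → (q_1, ε, AYBZ)
All input consumed in state q_1 with stack AYBZ.

AYBZ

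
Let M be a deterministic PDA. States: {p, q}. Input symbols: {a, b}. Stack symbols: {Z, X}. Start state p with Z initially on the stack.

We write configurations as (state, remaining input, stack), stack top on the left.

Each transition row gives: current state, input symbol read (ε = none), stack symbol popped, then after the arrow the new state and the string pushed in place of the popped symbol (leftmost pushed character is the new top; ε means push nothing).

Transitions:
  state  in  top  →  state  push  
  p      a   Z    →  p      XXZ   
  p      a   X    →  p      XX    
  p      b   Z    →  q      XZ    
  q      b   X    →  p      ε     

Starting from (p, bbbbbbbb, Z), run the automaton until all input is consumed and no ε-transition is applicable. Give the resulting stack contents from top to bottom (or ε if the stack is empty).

Z

(p, bbbbbbbb, Z)
  read b, top Z: go to q, push XZ → (q, bbbbbbb, XZ)
  read b, top X: go to p, push ε → (p, bbbbbb, Z)
  read b, top Z: go to q, push XZ → (q, bbbbb, XZ)
  read b, top X: go to p, push ε → (p, bbbb, Z)
  read b, top Z: go to q, push XZ → (q, bbb, XZ)
  read b, top X: go to p, push ε → (p, bb, Z)
  read b, top Z: go to q, push XZ → (q, b, XZ)
  read b, top X: go to p, push ε → (p, ε, Z)
All input consumed in state p with stack Z.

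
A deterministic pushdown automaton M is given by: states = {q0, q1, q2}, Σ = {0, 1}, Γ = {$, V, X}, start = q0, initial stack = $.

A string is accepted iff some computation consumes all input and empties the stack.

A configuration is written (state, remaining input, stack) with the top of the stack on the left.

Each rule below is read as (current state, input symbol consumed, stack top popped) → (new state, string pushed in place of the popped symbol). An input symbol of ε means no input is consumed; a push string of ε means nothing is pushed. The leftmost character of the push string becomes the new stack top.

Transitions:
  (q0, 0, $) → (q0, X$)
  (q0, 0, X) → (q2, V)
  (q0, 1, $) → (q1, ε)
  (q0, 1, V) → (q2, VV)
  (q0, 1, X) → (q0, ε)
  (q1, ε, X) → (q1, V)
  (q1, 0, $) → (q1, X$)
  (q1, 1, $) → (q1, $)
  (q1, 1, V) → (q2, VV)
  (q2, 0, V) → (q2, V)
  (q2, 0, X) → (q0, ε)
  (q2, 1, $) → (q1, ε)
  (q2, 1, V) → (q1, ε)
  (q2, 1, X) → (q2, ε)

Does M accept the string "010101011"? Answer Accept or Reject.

(q0, 010101011, $)
  read 0, top $: go to q0, push X$ → (q0, 10101011, X$)
  read 1, top X: go to q0, push ε → (q0, 0101011, $)
  read 0, top $: go to q0, push X$ → (q0, 101011, X$)
  read 1, top X: go to q0, push ε → (q0, 01011, $)
  read 0, top $: go to q0, push X$ → (q0, 1011, X$)
  read 1, top X: go to q0, push ε → (q0, 011, $)
  read 0, top $: go to q0, push X$ → (q0, 11, X$)
  read 1, top X: go to q0, push ε → (q0, 1, $)
  read 1, top $: go to q1, push ε → (q1, ε, ε)
All input consumed and the stack is empty.

Accept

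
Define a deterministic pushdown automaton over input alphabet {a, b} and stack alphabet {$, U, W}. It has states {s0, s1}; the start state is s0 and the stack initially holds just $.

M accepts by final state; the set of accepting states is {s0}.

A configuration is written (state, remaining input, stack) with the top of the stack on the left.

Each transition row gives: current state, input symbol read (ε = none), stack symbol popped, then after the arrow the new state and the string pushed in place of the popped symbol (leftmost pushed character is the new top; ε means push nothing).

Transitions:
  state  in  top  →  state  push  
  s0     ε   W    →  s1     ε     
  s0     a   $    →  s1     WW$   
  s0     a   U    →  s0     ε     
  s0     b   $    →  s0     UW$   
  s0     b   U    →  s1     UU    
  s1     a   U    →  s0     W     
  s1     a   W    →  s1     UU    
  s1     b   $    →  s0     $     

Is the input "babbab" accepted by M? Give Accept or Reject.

(s0, babbab, $)
  read b, top $: go to s0, push UW$ → (s0, abbab, UW$)
  read a, top U: go to s0, push ε → (s0, bbab, W$)
  ε-move, top W: go to s1, push ε → (s1, bbab, $)
  read b, top $: go to s0, push $ → (s0, bab, $)
  read b, top $: go to s0, push UW$ → (s0, ab, UW$)
  read a, top U: go to s0, push ε → (s0, b, W$)
  ε-move, top W: go to s1, push ε → (s1, b, $)
  read b, top $: go to s0, push $ → (s0, ε, $)
All input consumed; state s0 ∈ F.

Accept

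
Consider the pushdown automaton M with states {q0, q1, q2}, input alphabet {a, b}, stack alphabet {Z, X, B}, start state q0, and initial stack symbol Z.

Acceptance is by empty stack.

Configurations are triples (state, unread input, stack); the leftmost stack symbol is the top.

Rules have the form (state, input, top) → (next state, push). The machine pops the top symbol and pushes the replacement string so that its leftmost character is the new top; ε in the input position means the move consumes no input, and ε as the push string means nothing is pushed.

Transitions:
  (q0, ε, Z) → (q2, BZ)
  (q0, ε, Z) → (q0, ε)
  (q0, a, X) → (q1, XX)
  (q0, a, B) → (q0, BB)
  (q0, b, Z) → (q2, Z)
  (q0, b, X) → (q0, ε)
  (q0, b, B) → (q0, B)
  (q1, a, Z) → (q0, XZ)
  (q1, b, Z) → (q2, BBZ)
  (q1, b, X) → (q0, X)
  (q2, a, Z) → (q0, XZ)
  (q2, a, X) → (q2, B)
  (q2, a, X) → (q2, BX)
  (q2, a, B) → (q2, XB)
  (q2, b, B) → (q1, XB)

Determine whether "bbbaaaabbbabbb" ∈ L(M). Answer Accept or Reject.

Reject

No computation consumes all input and empties the stack.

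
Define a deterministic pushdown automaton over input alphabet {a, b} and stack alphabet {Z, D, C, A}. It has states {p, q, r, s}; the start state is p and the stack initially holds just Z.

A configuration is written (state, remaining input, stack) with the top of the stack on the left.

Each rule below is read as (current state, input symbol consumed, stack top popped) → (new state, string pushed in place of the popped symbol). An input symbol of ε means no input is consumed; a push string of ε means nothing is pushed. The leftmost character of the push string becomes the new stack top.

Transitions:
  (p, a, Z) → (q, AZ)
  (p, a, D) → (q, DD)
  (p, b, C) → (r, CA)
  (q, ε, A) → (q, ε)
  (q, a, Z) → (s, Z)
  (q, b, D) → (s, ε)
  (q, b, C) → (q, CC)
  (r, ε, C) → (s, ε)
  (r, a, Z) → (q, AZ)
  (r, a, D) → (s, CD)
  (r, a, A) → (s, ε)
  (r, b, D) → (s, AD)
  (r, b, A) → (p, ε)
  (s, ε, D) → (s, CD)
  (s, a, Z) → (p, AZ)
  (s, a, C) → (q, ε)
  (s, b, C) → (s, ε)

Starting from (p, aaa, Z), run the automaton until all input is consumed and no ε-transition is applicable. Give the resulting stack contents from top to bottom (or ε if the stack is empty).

(p, aaa, Z)
  read a, top Z: go to q, push AZ → (q, aa, AZ)
  ε-move, top A: go to q, push ε → (q, aa, Z)
  read a, top Z: go to s, push Z → (s, a, Z)
  read a, top Z: go to p, push AZ → (p, ε, AZ)
All input consumed in state p with stack AZ.

AZ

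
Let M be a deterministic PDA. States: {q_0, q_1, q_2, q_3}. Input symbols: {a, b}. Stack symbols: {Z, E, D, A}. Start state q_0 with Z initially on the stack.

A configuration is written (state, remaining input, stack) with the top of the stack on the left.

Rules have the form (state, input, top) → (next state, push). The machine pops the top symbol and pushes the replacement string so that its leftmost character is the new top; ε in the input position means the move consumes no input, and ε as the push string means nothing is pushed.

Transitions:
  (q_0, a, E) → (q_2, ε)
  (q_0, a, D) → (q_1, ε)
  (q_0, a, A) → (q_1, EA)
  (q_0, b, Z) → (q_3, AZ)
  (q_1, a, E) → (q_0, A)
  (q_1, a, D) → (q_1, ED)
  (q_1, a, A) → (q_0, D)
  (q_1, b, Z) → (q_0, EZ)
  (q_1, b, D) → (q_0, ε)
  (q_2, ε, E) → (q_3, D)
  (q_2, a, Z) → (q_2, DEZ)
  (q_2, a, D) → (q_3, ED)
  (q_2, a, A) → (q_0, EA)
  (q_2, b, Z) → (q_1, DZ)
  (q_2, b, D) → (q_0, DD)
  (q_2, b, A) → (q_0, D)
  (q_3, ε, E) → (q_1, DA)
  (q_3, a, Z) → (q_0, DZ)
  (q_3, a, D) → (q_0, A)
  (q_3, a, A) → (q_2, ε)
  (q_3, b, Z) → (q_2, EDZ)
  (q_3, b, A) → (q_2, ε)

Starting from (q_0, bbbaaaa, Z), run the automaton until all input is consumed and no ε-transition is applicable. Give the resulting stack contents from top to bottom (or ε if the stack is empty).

(q_0, bbbaaaa, Z)
  read b, top Z: go to q_3, push AZ → (q_3, bbaaaa, AZ)
  read b, top A: go to q_2, push ε → (q_2, baaaa, Z)
  read b, top Z: go to q_1, push DZ → (q_1, aaaa, DZ)
  read a, top D: go to q_1, push ED → (q_1, aaa, EDZ)
  read a, top E: go to q_0, push A → (q_0, aa, ADZ)
  read a, top A: go to q_1, push EA → (q_1, a, EADZ)
  read a, top E: go to q_0, push A → (q_0, ε, AADZ)
All input consumed in state q_0 with stack AADZ.

AADZ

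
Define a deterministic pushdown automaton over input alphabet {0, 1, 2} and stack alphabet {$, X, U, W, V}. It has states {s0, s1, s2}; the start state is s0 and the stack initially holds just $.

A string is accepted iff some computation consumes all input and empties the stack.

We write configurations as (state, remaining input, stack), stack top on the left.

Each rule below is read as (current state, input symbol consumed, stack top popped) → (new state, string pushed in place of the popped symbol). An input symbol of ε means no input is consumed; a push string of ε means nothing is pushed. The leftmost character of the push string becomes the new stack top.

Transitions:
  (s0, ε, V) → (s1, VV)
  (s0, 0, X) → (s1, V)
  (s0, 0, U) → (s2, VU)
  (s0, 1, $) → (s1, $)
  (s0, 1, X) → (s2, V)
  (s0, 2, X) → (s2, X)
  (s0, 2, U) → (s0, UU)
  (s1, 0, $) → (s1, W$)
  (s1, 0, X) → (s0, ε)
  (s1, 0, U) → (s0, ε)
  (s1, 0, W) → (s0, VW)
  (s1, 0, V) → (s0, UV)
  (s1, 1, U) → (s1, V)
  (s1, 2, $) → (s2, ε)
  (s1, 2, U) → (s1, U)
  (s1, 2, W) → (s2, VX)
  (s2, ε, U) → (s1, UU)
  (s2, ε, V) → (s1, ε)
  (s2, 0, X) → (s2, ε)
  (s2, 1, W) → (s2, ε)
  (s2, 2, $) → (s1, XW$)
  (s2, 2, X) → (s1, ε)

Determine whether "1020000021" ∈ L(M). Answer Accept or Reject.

(s0, 1020000021, $)
  read 1, top $: go to s1, push $ → (s1, 020000021, $)
  read 0, top $: go to s1, push W$ → (s1, 20000021, W$)
  read 2, top W: go to s2, push VX → (s2, 0000021, VX$)
  ε-move, top V: go to s1, push ε → (s1, 0000021, X$)
  read 0, top X: go to s0, push ε → (s0, 000021, $)
No transition applies at (s0, 000021, $); input not fully consumed.

Reject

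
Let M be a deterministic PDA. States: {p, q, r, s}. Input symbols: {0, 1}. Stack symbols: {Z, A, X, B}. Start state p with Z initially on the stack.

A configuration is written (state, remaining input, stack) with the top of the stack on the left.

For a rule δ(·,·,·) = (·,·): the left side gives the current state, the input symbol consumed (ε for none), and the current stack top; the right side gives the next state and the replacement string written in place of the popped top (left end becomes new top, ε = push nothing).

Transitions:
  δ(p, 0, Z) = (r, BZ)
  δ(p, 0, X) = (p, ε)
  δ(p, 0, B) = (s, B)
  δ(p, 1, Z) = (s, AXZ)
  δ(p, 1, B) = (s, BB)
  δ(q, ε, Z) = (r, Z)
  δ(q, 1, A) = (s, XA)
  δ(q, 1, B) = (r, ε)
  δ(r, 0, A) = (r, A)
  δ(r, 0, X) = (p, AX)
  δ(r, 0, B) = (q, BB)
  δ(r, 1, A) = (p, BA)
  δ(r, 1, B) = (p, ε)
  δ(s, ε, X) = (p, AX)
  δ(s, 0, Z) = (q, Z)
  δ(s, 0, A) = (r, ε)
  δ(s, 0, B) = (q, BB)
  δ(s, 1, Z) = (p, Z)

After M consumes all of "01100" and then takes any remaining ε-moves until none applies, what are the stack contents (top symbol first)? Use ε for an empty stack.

AXZ

(p, 01100, Z) ⊢ (r, 1100, BZ) ⊢ (p, 100, Z) ⊢ (s, 00, AXZ) ⊢ (r, 0, XZ) ⊢ (p, ε, AXZ)
All input consumed in state p with stack AXZ.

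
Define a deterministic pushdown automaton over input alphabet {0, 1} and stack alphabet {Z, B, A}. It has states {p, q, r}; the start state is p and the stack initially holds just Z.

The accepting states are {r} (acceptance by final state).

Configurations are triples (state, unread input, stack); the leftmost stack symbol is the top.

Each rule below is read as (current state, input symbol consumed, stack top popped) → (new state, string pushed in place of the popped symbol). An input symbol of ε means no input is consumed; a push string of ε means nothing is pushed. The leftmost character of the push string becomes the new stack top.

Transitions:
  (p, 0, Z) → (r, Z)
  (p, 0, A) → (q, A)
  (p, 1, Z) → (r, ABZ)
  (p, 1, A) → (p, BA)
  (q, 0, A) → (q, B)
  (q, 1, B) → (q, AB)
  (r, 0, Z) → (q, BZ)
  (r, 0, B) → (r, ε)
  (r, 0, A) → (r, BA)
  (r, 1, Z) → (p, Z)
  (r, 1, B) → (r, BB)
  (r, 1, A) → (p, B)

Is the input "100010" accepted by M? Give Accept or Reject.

(p, 100010, Z)
  read 1, top Z: go to r, push ABZ → (r, 00010, ABZ)
  read 0, top A: go to r, push BA → (r, 0010, BABZ)
  read 0, top B: go to r, push ε → (r, 010, ABZ)
  read 0, top A: go to r, push BA → (r, 10, BABZ)
  read 1, top B: go to r, push BB → (r, 0, BBABZ)
  read 0, top B: go to r, push ε → (r, ε, BABZ)
All input consumed; state r ∈ F.

Accept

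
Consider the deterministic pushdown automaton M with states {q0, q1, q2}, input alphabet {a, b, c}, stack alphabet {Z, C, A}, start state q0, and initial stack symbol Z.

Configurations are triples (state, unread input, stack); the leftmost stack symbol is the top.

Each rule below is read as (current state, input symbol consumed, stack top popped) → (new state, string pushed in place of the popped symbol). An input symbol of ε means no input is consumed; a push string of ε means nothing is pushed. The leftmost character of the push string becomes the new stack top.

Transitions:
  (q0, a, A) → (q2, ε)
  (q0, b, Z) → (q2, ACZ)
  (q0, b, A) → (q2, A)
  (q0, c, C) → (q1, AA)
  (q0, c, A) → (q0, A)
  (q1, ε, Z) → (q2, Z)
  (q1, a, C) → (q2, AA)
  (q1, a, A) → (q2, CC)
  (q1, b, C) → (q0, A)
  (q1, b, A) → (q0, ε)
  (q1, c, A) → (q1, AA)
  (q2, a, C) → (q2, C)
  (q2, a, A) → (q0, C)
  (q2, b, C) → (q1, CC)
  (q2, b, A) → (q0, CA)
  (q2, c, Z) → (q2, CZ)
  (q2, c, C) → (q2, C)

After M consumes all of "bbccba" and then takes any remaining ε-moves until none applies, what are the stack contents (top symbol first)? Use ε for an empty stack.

AACZ

(q0, bbccba, Z)
  read b, top Z: go to q2, push ACZ → (q2, bccba, ACZ)
  read b, top A: go to q0, push CA → (q0, ccba, CACZ)
  read c, top C: go to q1, push AA → (q1, cba, AAACZ)
  read c, top A: go to q1, push AA → (q1, ba, AAAACZ)
  read b, top A: go to q0, push ε → (q0, a, AAACZ)
  read a, top A: go to q2, push ε → (q2, ε, AACZ)
All input consumed in state q2 with stack AACZ.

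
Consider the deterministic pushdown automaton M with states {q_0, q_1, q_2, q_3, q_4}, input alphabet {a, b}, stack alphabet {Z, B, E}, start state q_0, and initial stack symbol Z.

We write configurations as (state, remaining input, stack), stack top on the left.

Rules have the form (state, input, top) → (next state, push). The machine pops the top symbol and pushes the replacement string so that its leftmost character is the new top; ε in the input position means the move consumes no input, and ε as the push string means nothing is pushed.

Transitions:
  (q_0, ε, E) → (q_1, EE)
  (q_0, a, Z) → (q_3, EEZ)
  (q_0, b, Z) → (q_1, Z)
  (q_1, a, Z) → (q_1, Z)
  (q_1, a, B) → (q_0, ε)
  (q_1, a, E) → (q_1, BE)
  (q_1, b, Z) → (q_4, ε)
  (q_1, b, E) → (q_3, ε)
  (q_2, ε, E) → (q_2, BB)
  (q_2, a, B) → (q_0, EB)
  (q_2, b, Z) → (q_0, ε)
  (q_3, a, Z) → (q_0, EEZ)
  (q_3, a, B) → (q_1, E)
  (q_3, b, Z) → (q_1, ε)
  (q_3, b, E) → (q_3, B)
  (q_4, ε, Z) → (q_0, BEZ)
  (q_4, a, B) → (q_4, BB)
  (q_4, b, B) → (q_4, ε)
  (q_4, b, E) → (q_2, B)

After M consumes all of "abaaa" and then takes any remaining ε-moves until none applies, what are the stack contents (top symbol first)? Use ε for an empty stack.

EEEZ

(q_0, abaaa, Z)
  read a, top Z: go to q_3, push EEZ → (q_3, baaa, EEZ)
  read b, top E: go to q_3, push B → (q_3, aaa, BEZ)
  read a, top B: go to q_1, push E → (q_1, aa, EEZ)
  read a, top E: go to q_1, push BE → (q_1, a, BEEZ)
  read a, top B: go to q_0, push ε → (q_0, ε, EEZ)
  ε-move, top E: go to q_1, push EE → (q_1, ε, EEEZ)
All input consumed in state q_1 with stack EEEZ.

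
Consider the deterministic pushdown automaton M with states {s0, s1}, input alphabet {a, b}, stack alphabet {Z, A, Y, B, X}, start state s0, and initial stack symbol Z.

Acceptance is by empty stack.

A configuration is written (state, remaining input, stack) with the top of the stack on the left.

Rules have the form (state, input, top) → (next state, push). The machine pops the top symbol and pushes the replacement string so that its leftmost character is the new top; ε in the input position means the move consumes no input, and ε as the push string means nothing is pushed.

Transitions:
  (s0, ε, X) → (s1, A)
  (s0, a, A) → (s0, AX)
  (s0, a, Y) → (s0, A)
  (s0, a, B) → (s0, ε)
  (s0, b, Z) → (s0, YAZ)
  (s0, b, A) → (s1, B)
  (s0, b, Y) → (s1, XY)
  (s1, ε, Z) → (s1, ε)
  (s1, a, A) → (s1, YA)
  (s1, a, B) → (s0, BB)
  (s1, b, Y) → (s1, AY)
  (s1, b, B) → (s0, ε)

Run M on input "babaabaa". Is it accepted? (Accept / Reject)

(s0, babaabaa, Z)
  read b, top Z: go to s0, push YAZ → (s0, abaabaa, YAZ)
  read a, top Y: go to s0, push A → (s0, baabaa, AAZ)
  read b, top A: go to s1, push B → (s1, aabaa, BAZ)
  read a, top B: go to s0, push BB → (s0, abaa, BBAZ)
  read a, top B: go to s0, push ε → (s0, baa, BAZ)
No transition applies at (s0, baa, BAZ); input not fully consumed.

Reject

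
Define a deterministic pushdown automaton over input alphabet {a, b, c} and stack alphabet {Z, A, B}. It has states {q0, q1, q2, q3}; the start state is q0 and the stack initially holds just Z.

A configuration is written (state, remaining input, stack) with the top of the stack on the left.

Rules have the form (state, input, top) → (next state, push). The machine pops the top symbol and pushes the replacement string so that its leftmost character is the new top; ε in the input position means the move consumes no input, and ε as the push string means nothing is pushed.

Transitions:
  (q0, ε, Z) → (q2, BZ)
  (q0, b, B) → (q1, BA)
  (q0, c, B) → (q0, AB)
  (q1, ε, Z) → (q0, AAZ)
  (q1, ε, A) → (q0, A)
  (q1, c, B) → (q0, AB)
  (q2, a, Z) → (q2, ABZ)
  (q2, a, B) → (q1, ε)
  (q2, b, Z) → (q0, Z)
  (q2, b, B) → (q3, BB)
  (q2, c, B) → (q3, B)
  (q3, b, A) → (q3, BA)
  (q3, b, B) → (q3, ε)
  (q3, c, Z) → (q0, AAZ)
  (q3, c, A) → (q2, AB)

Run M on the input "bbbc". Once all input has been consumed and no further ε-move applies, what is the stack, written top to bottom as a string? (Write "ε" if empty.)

AAZ

(q0, bbbc, Z)
  ε-move, top Z: go to q2, push BZ → (q2, bbbc, BZ)
  read b, top B: go to q3, push BB → (q3, bbc, BBZ)
  read b, top B: go to q3, push ε → (q3, bc, BZ)
  read b, top B: go to q3, push ε → (q3, c, Z)
  read c, top Z: go to q0, push AAZ → (q0, ε, AAZ)
All input consumed in state q0 with stack AAZ.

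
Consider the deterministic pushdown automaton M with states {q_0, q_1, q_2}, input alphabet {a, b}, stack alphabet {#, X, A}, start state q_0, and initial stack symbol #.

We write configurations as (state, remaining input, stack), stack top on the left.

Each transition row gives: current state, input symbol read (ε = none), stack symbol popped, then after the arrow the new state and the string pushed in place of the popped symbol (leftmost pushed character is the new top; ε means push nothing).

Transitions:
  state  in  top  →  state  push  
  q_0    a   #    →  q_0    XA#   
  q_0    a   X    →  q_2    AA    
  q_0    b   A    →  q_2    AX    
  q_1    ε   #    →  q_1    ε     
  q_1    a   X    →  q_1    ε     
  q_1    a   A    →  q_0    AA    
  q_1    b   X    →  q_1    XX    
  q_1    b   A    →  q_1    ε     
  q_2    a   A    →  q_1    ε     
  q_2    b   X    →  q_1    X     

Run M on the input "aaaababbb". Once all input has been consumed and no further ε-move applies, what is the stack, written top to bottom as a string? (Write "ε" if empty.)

XXXXAA#

(q_0, aaaababbb, #) ⊢ (q_0, aaababbb, XA#) ⊢ (q_2, aababbb, AAA#) ⊢ (q_1, ababbb, AA#) ⊢ (q_0, babbb, AAA#) ⊢ (q_2, abbb, AXAA#) ⊢ (q_1, bbb, XAA#) ⊢ (q_1, bb, XXAA#) ⊢ (q_1, b, XXXAA#) ⊢ (q_1, ε, XXXXAA#)
All input consumed in state q_1 with stack XXXXAA#.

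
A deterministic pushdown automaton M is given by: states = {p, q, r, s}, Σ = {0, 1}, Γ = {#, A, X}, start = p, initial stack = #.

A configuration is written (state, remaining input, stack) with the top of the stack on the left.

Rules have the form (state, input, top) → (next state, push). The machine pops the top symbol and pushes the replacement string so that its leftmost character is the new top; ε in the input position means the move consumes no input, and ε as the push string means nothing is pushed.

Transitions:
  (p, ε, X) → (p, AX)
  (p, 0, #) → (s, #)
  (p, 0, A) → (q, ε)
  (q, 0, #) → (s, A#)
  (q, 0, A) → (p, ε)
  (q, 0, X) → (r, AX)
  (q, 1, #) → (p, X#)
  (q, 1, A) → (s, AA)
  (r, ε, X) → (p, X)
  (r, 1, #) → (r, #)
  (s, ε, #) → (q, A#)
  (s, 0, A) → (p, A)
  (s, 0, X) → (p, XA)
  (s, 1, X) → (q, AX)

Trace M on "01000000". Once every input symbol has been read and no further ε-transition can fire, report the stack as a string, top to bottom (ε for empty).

A#

(p, 01000000, #)
  read 0, top #: go to s, push # → (s, 1000000, #)
  ε-move, top #: go to q, push A# → (q, 1000000, A#)
  read 1, top A: go to s, push AA → (s, 000000, AA#)
  read 0, top A: go to p, push A → (p, 00000, AA#)
  read 0, top A: go to q, push ε → (q, 0000, A#)
  read 0, top A: go to p, push ε → (p, 000, #)
  read 0, top #: go to s, push # → (s, 00, #)
  ε-move, top #: go to q, push A# → (q, 00, A#)
  read 0, top A: go to p, push ε → (p, 0, #)
  read 0, top #: go to s, push # → (s, ε, #)
  ε-move, top #: go to q, push A# → (q, ε, A#)
All input consumed in state q with stack A#.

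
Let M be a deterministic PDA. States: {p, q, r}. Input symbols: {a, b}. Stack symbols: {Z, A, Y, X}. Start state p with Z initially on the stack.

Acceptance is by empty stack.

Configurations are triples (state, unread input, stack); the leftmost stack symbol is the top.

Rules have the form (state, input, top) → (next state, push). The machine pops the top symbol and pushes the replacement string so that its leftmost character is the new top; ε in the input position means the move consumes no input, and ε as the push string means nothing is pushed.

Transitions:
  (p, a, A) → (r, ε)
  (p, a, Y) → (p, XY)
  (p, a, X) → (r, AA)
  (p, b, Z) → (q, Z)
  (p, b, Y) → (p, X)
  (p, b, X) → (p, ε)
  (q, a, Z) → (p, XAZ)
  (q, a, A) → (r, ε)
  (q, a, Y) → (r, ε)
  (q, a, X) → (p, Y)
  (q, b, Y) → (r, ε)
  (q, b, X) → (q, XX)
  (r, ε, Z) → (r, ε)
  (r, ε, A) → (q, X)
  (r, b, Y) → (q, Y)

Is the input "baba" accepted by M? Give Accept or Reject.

(p, baba, Z) ⊢ (q, aba, Z) ⊢ (p, ba, XAZ) ⊢ (p, a, AZ) ⊢ (r, ε, Z) ⊢ (r, ε, ε)
All input consumed and the stack is empty.

Accept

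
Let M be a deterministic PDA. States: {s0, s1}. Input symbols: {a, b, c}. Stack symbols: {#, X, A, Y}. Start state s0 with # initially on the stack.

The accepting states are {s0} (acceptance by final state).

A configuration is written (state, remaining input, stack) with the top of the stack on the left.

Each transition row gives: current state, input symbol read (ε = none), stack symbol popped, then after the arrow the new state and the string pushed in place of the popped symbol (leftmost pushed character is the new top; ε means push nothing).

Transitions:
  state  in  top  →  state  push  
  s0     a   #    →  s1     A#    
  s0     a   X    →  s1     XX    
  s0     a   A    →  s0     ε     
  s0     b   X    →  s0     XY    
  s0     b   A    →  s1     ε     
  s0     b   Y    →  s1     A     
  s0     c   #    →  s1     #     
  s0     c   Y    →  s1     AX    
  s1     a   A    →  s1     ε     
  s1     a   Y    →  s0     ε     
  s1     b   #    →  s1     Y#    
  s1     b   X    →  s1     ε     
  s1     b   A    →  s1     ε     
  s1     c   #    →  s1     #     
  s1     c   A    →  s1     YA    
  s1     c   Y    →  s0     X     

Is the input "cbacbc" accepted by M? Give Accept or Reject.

(s0, cbacbc, #) ⊢ (s1, bacbc, #) ⊢ (s1, acbc, Y#) ⊢ (s0, cbc, #) ⊢ (s1, bc, #) ⊢ (s1, c, Y#) ⊢ (s0, ε, X#)
All input consumed; state s0 ∈ F.

Accept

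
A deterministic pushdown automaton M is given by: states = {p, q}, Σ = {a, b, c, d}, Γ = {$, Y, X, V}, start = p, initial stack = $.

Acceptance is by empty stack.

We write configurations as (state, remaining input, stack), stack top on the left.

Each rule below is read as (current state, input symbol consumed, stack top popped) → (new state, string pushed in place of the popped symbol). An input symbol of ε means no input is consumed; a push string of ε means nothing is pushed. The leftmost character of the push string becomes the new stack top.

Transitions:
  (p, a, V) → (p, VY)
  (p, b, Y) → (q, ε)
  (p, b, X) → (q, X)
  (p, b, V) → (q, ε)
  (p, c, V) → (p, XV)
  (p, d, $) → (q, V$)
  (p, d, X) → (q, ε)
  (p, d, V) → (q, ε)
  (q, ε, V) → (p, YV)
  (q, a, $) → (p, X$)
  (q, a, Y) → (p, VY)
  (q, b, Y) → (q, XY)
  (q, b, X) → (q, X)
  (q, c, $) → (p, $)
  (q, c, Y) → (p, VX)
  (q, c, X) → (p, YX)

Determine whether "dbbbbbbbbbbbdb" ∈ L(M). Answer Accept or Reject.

Reject

(p, dbbbbbbbbbbbdb, $)
  read d, top $: go to q, push V$ → (q, bbbbbbbbbbbdb, V$)
  ε-move, top V: go to p, push YV → (p, bbbbbbbbbbbdb, YV$)
  read b, top Y: go to q, push ε → (q, bbbbbbbbbbdb, V$)
  ε-move, top V: go to p, push YV → (p, bbbbbbbbbbdb, YV$)
  read b, top Y: go to q, push ε → (q, bbbbbbbbbdb, V$)
  ε-move, top V: go to p, push YV → (p, bbbbbbbbbdb, YV$)
  read b, top Y: go to q, push ε → (q, bbbbbbbbdb, V$)
  ε-move, top V: go to p, push YV → (p, bbbbbbbbdb, YV$)
  read b, top Y: go to q, push ε → (q, bbbbbbbdb, V$)
  ε-move, top V: go to p, push YV → (p, bbbbbbbdb, YV$)
  read b, top Y: go to q, push ε → (q, bbbbbbdb, V$)
  ε-move, top V: go to p, push YV → (p, bbbbbbdb, YV$)
  read b, top Y: go to q, push ε → (q, bbbbbdb, V$)
  ε-move, top V: go to p, push YV → (p, bbbbbdb, YV$)
  read b, top Y: go to q, push ε → (q, bbbbdb, V$)
  ε-move, top V: go to p, push YV → (p, bbbbdb, YV$)
  read b, top Y: go to q, push ε → (q, bbbdb, V$)
  ε-move, top V: go to p, push YV → (p, bbbdb, YV$)
  read b, top Y: go to q, push ε → (q, bbdb, V$)
  ε-move, top V: go to p, push YV → (p, bbdb, YV$)
  read b, top Y: go to q, push ε → (q, bdb, V$)
  ε-move, top V: go to p, push YV → (p, bdb, YV$)
  read b, top Y: go to q, push ε → (q, db, V$)
  ε-move, top V: go to p, push YV → (p, db, YV$)
No transition applies at (p, db, YV$); input not fully consumed.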